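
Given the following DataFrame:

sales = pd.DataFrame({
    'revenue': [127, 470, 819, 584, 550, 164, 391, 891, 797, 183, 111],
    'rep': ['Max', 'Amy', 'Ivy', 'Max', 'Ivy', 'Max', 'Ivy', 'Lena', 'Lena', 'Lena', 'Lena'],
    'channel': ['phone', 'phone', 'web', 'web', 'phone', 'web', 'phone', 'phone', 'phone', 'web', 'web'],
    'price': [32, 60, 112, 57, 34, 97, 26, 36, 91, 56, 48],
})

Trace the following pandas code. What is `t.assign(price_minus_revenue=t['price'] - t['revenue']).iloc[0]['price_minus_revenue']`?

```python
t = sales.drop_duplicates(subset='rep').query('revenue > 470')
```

-707

drop duplicate rep (keep=first):
   revenue   rep channel  price
0      127   Max   phone     32
1      470   Amy   phone     60
2      819   Ivy     web    112
7      891  Lena   phone     36
filter rows where revenue > 470:
   revenue   rep channel  price
2      819   Ivy     web    112
7      891  Lena   phone     36
add column price_minus_revenue = t['price'] - t['revenue']:
   revenue   rep channel  price  price_minus_revenue
2      819   Ivy     web    112                 -707
7      891  Lena   phone     36                 -855
Finally, value at position 0, column 'price_minus_revenue' = -707.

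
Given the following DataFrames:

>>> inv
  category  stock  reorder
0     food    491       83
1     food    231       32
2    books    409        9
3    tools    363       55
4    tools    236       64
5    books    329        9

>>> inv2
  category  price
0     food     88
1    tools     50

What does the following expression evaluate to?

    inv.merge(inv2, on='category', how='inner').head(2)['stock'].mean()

merge on 'category' (how='inner') → 4 rows:
  category  stock  reorder  price
0     food    491       83     88
1     food    231       32     88
2    tools    363       55     50
3    tools    236       64     50
take first 2 rows:
  category  stock  reorder  price
0     food    491       83     88
1     food    231       32     88
Finally, mean of column 'stock' = 361.0.

361.0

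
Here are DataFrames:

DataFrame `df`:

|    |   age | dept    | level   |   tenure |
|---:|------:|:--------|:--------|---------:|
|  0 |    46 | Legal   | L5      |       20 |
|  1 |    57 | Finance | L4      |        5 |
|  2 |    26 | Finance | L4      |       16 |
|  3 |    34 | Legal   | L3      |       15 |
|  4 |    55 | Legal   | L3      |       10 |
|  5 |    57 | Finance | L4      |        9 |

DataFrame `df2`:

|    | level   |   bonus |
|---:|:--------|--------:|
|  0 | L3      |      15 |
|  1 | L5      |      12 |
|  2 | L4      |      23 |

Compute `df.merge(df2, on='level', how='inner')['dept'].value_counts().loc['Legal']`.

merge on 'level' (how='inner') → 6 rows:
   age     dept level  tenure  bonus
0   46    Legal    L5      20     12
1   57  Finance    L4       5     23
2   26  Finance    L4      16     23
3   34    Legal    L3      15     15
4   55    Legal    L3      10     15
5   57  Finance    L4       9     23
value_counts of dept:
dept
Legal      3
Finance    3
Name: count, dtype: int64

3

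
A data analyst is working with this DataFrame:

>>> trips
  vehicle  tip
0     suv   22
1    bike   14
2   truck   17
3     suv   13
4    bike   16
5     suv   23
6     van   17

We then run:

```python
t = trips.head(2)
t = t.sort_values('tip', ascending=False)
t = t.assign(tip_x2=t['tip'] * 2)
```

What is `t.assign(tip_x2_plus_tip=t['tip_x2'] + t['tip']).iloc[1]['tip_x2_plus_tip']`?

42

take first 2 rows:
  vehicle  tip
0     suv   22
1    bike   14
sort by tip descending:
  vehicle  tip
0     suv   22
1    bike   14
add column tip_x2 = t['tip'] * 2:
  vehicle  tip  tip_x2
0     suv   22      44
1    bike   14      28
add column tip_x2_plus_tip = t['tip_x2'] + t['tip']:
  vehicle  tip  tip_x2  tip_x2_plus_tip
0     suv   22      44               66
1    bike   14      28               42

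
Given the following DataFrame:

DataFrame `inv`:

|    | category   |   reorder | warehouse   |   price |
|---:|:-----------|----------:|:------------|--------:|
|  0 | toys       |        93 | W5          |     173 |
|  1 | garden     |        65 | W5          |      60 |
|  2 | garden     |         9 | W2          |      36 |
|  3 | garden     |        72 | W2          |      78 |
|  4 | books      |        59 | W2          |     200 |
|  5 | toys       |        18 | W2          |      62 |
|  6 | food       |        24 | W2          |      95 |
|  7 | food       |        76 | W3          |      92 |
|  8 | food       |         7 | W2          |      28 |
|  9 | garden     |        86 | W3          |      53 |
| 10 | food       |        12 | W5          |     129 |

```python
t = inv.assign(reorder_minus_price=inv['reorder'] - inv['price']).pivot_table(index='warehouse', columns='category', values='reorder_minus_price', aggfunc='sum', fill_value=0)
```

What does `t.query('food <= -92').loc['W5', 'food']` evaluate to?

-117

add column reorder_minus_price = inv['reorder'] - inv['price']:
   category  reorder warehouse  price  reorder_minus_price
0      toys       93        W5    173                  -80
1    garden       65        W5     60                    5
2    garden        9        W2     36                  -27
3    garden       72        W2     78                   -6
4     books       59        W2    200                 -141
5      toys       18        W2     62                  -44
6      food       24        W2     95                  -71
7      food       76        W3     92                  -16
8      food        7        W2     28                  -21
9    garden       86        W3     53                   33
10     food       12        W5    129                 -117
pivot: rows=warehouse, cols=category, sum(reorder_minus_price):
category   books  food  garden  toys
warehouse                           
W2          -141   -92     -33   -44
W3             0   -16      33     0
W5             0  -117       5   -80
filter rows where food <= -92:
category   books  food  garden  toys
warehouse                           
W2          -141   -92     -33   -44
W5             0  -117       5   -80
value at row 'W5', column 'food' → -117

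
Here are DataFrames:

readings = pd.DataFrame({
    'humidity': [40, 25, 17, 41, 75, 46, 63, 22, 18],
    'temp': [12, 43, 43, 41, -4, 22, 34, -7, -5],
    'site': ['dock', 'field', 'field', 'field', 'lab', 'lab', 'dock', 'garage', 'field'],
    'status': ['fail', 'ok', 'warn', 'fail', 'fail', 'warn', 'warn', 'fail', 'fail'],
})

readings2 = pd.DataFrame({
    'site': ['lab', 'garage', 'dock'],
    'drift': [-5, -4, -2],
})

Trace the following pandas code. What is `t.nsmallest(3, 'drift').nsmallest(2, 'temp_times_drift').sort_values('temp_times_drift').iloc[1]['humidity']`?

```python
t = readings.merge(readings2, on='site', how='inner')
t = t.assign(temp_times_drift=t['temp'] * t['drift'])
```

75

merge on 'site' (how='inner') → 5 rows:
   humidity  temp    site status  drift
0        40    12    dock   fail     -2
1        75    -4     lab   fail     -5
2        46    22     lab   warn     -5
3        63    34    dock   warn     -2
4        22    -7  garage   fail     -4
add column temp_times_drift = t['temp'] * t['drift']:
   humidity  temp    site status  drift  temp_times_drift
0        40    12    dock   fail     -2               -24
1        75    -4     lab   fail     -5                20
2        46    22     lab   warn     -5              -110
3        63    34    dock   warn     -2               -68
4        22    -7  garage   fail     -4                28
take 3 rows with smallest drift:
   humidity  temp    site status  drift  temp_times_drift
1        75    -4     lab   fail     -5                20
2        46    22     lab   warn     -5              -110
4        22    -7  garage   fail     -4                28
take 2 rows with smallest temp_times_drift:
   humidity  temp site status  drift  temp_times_drift
2        46    22  lab   warn     -5              -110
1        75    -4  lab   fail     -5                20
sort by temp_times_drift:
   humidity  temp site status  drift  temp_times_drift
2        46    22  lab   warn     -5              -110
1        75    -4  lab   fail     -5                20
So iloc[1]['humidity'] = 75.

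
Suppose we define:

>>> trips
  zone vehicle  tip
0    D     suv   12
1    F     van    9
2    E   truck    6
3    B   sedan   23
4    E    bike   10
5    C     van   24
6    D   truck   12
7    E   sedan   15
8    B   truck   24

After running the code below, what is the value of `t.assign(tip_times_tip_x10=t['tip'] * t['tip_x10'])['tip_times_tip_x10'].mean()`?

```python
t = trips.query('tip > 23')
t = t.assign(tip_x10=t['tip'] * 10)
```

filter rows where tip > 23:
  zone vehicle  tip
5    C     van   24
8    B   truck   24
add column tip_x10 = t['tip'] * 10:
  zone vehicle  tip  tip_x10
5    C     van   24      240
8    B   truck   24      240
add column tip_times_tip_x10 = t['tip'] * t['tip_x10']:
  zone vehicle  tip  tip_x10  tip_times_tip_x10
5    C     van   24      240               5760
8    B   truck   24      240               5760
So mean() = 5760.0.

5760.0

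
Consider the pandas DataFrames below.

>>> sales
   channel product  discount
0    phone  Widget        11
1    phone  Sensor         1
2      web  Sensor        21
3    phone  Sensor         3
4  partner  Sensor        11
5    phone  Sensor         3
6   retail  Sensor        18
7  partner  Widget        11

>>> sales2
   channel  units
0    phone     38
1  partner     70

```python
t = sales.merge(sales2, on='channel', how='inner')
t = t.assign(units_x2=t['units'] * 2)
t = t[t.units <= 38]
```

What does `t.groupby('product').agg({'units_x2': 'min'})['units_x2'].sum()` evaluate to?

merge on 'channel' (how='inner') → 6 rows:
   channel product  discount  units
0    phone  Widget        11     38
1    phone  Sensor         1     38
2    phone  Sensor         3     38
3  partner  Sensor        11     70
4    phone  Sensor         3     38
5  partner  Widget        11     70
add column units_x2 = t['units'] * 2:
   channel product  discount  units  units_x2
0    phone  Widget        11     38        76
1    phone  Sensor         1     38        76
2    phone  Sensor         3     38        76
3  partner  Sensor        11     70       140
4    phone  Sensor         3     38        76
5  partner  Widget        11     70       140
filter rows where units <= 38:
  channel product  discount  units  units_x2
0   phone  Widget        11     38        76
1   phone  Sensor         1     38        76
2   phone  Sensor         3     38        76
4   phone  Sensor         3     38        76
group by product, min of units_x2:
         units_x2
product          
Sensor         76
Widget         76
Then the sum of column 'units_x2': 152

152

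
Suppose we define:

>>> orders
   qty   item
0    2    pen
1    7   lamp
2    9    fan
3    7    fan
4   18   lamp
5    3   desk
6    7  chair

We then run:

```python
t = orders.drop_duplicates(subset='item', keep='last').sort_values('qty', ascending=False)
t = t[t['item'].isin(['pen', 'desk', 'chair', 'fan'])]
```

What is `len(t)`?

drop duplicate item (keep=last):
   qty   item
0    2    pen
3    7    fan
4   18   lamp
5    3   desk
6    7  chair
sort by qty descending:
   qty   item
4   18   lamp
3    7    fan
6    7  chair
5    3   desk
0    2    pen
filter rows where item in ['pen', 'desk', 'chair', 'fan']:
   qty   item
3    7    fan
6    7  chair
5    3   desk
0    2    pen
Hence 4.

4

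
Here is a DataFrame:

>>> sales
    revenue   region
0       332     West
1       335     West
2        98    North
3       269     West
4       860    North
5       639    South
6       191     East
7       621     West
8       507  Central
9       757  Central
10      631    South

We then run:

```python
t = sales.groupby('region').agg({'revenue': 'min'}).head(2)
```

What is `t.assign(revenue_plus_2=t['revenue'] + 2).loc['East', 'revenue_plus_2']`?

193

group by region, min of revenue:
         revenue
region          
Central      507
East         191
North         98
South        631
West         269
take first 2 rows:
         revenue
region          
Central      507
East         191
add column revenue_plus_2 = t['revenue'] + 2:
         revenue  revenue_plus_2
region                          
Central      507             509
East         191             193
The value at row 'East', column 'revenue_plus_2' is 193.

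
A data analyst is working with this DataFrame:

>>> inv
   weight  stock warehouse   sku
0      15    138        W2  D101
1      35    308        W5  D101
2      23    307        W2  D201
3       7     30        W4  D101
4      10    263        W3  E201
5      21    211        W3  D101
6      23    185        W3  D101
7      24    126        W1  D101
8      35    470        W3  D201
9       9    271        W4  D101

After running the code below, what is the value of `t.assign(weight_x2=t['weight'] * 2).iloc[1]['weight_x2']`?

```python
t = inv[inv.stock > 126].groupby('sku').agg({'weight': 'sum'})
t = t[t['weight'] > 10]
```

116

filter rows where stock > 126:
   weight  stock warehouse   sku
0      15    138        W2  D101
1      35    308        W5  D101
2      23    307        W2  D201
4      10    263        W3  E201
5      21    211        W3  D101
6      23    185        W3  D101
8      35    470        W3  D201
9       9    271        W4  D101
group by sku, sum of weight:
      weight
sku         
D101     103
D201      58
E201      10
filter rows where weight > 10:
      weight
sku         
D101     103
D201      58
add column weight_x2 = t['weight'] * 2:
      weight  weight_x2
sku                    
D101     103        206
D201      58        116
value at position 1, column 'weight_x2' → 116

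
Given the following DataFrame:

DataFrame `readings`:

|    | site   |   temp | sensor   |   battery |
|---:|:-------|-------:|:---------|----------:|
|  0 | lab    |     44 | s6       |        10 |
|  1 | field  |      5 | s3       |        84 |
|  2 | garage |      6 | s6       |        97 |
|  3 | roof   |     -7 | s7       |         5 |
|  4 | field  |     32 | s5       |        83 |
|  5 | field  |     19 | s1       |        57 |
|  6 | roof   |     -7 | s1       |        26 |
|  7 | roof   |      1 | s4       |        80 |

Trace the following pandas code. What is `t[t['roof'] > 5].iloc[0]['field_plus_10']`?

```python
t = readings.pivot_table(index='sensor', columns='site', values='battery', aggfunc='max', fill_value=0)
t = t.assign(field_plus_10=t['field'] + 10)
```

67

pivot: rows=sensor, cols=site, max(battery):
site    field  garage  lab  roof
sensor                          
s1         57       0    0    26
s3         84       0    0     0
s4          0       0    0    80
s5         83       0    0     0
s6          0      97   10     0
s7          0       0    0     5
add column field_plus_10 = t['field'] + 10:
site    field  garage  lab  roof  field_plus_10
sensor                                         
s1         57       0    0    26             67
s3         84       0    0     0             94
s4          0       0    0    80             10
s5         83       0    0     0             93
s6          0      97   10     0             10
s7          0       0    0     5             10
filter rows where roof > 5:
site    field  garage  lab  roof  field_plus_10
sensor                                         
s1         57       0    0    26             67
s4          0       0    0    80             10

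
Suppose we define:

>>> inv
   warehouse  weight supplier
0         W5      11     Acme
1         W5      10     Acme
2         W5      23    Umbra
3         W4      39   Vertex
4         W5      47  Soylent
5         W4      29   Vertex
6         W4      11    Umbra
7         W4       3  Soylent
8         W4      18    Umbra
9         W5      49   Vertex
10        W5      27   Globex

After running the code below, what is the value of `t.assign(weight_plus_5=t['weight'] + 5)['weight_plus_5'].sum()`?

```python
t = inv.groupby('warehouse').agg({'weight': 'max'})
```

98

group by warehouse, max of weight:
           weight
warehouse        
W4             39
W5             49
add column weight_plus_5 = t['weight'] + 5:
           weight  weight_plus_5
warehouse                       
W4             39             44
W5             49             54
Finally, sum of column 'weight_plus_5' = 98.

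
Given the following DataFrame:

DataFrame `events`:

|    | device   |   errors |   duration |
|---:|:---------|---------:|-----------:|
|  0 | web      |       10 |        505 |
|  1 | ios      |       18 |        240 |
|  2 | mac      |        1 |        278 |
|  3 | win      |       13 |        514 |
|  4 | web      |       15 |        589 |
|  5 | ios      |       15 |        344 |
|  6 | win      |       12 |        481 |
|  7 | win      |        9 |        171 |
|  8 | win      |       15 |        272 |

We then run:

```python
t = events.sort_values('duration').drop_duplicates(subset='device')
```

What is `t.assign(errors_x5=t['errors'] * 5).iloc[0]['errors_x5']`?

45

sort by duration:
  device  errors  duration
7    win       9       171
1    ios      18       240
8    win      15       272
2    mac       1       278
5    ios      15       344
6    win      12       481
0    web      10       505
3    win      13       514
4    web      15       589
drop duplicate device (keep=first):
  device  errors  duration
7    win       9       171
1    ios      18       240
2    mac       1       278
0    web      10       505
add column errors_x5 = t['errors'] * 5:
  device  errors  duration  errors_x5
7    win       9       171         45
1    ios      18       240         90
2    mac       1       278          5
0    web      10       505         50
Hence 45.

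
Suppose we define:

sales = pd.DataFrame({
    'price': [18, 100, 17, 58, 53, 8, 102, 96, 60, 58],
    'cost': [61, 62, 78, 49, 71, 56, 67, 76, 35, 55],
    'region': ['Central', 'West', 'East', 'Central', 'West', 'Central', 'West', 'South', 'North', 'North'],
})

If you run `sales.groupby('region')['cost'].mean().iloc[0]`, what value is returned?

55.3333333333

group by region, mean of cost:
region
Central    55.333333
East       78.000000
North      45.000000
South      76.000000
West       66.666667
Name: cost, dtype: float64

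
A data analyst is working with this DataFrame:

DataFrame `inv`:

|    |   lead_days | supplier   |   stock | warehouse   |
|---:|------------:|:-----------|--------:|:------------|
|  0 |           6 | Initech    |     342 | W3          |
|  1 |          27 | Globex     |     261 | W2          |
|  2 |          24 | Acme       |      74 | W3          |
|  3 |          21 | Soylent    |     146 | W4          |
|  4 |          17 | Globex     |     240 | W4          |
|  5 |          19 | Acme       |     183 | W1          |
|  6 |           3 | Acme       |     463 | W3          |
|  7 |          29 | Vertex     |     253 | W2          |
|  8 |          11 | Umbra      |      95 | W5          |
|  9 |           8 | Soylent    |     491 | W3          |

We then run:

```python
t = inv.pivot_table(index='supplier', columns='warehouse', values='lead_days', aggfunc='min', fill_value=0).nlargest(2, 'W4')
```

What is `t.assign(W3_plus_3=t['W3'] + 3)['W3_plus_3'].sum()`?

pivot: rows=supplier, cols=warehouse, min(lead_days):
warehouse  W1  W2  W3  W4  W5
supplier                     
Acme       19   0   3   0   0
Globex      0  27   0  17   0
Initech     0   0   6   0   0
Soylent     0   0   8  21   0
Umbra       0   0   0   0  11
Vertex      0  29   0   0   0
take 2 rows with largest W4:
warehouse  W1  W2  W3  W4  W5
supplier                     
Soylent     0   0   8  21   0
Globex      0  27   0  17   0
add column W3_plus_3 = t['W3'] + 3:
warehouse  W1  W2  W3  W4  W5  W3_plus_3
supplier                                
Soylent     0   0   8  21   0         11
Globex      0  27   0  17   0          3
Then the sum of column 'W3_plus_3': 14

14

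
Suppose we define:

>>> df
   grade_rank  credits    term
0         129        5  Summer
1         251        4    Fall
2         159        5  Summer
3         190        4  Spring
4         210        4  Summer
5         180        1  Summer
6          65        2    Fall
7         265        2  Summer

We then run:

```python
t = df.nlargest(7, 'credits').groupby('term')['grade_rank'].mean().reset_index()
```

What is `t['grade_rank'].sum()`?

538.75

take 7 rows with largest credits:
   grade_rank  credits    term
0         129        5  Summer
2         159        5  Summer
1         251        4    Fall
3         190        4  Spring
4         210        4  Summer
6          65        2    Fall
7         265        2  Summer
group by term, mean of grade_rank:
term
Fall      158.00
Spring    190.00
Summer    190.75
Name: grade_rank, dtype: float64
reset_index():
     term  grade_rank
0    Fall      158.00
1  Spring      190.00
2  Summer      190.75
Hence 538.75.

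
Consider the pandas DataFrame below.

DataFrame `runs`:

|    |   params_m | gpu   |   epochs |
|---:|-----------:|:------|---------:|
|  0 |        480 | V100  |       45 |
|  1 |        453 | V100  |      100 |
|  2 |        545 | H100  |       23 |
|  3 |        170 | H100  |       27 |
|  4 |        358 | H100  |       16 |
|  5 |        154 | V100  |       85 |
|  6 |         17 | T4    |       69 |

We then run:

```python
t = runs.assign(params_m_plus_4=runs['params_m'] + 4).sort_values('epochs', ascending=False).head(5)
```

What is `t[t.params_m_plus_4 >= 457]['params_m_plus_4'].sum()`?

add column params_m_plus_4 = runs['params_m'] + 4:
   params_m   gpu  epochs  params_m_plus_4
0       480  V100      45              484
1       453  V100     100              457
2       545  H100      23              549
3       170  H100      27              174
4       358  H100      16              362
5       154  V100      85              158
6        17    T4      69               21
sort by epochs descending:
   params_m   gpu  epochs  params_m_plus_4
1       453  V100     100              457
5       154  V100      85              158
6        17    T4      69               21
0       480  V100      45              484
3       170  H100      27              174
2       545  H100      23              549
4       358  H100      16              362
take first 5 rows:
   params_m   gpu  epochs  params_m_plus_4
1       453  V100     100              457
5       154  V100      85              158
6        17    T4      69               21
0       480  V100      45              484
3       170  H100      27              174
filter rows where params_m_plus_4 >= 457:
   params_m   gpu  epochs  params_m_plus_4
1       453  V100     100              457
0       480  V100      45              484

941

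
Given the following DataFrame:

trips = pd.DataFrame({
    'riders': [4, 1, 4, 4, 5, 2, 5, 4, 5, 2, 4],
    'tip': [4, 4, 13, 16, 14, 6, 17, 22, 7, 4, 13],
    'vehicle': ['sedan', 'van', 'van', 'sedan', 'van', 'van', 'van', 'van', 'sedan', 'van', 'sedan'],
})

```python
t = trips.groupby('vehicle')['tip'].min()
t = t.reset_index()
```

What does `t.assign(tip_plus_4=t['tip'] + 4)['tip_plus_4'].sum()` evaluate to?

group by vehicle, min of tip:
vehicle
sedan    4
van      4
Name: tip, dtype: int64
reset_index():
  vehicle  tip
0   sedan    4
1     van    4
add column tip_plus_4 = t['tip'] + 4:
  vehicle  tip  tip_plus_4
0   sedan    4           8
1     van    4           8
Finally, sum of column 'tip_plus_4' = 16.

16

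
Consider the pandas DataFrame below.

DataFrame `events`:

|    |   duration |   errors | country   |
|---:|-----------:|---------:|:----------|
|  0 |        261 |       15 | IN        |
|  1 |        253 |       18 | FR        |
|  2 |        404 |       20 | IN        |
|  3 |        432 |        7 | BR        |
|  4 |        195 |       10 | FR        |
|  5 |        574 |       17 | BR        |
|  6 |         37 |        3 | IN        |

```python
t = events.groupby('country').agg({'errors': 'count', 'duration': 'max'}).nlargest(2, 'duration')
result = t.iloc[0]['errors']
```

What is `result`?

2

group by country: count(errors), max(duration):
         errors  duration
country                  
BR            2       574
FR            2       253
IN            3       404
take 2 rows with largest duration:
         errors  duration
country                  
BR            2       574
IN            3       404
Hence 2.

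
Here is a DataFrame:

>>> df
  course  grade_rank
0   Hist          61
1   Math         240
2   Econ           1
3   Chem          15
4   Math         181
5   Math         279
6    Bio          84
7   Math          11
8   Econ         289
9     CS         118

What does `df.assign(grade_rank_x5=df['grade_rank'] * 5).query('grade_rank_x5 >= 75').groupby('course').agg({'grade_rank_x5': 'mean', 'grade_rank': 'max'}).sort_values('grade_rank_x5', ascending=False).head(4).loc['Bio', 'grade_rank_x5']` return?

420.0

add column grade_rank_x5 = df['grade_rank'] * 5:
  course  grade_rank  grade_rank_x5
0   Hist          61            305
1   Math         240           1200
2   Econ           1              5
3   Chem          15             75
4   Math         181            905
5   Math         279           1395
6    Bio          84            420
7   Math          11             55
8   Econ         289           1445
9     CS         118            590
filter rows where grade_rank_x5 >= 75:
  course  grade_rank  grade_rank_x5
0   Hist          61            305
1   Math         240           1200
3   Chem          15             75
4   Math         181            905
5   Math         279           1395
6    Bio          84            420
8   Econ         289           1445
9     CS         118            590
group by course: mean(grade_rank_x5), max(grade_rank):
        grade_rank_x5  grade_rank
course                           
Bio        420.000000          84
CS         590.000000         118
Chem        75.000000          15
Econ      1445.000000         289
Hist       305.000000          61
Math      1166.666667         279
sort by grade_rank_x5 descending:
        grade_rank_x5  grade_rank
course                           
Econ      1445.000000         289
Math      1166.666667         279
CS         590.000000         118
Bio        420.000000          84
Hist       305.000000          61
Chem        75.000000          15
take first 4 rows:
        grade_rank_x5  grade_rank
course                           
Econ      1445.000000         289
Math      1166.666667         279
CS         590.000000         118
Bio        420.000000          84
Reading off the value at row 'Bio', column 'grade_rank_x5', we get 420.0.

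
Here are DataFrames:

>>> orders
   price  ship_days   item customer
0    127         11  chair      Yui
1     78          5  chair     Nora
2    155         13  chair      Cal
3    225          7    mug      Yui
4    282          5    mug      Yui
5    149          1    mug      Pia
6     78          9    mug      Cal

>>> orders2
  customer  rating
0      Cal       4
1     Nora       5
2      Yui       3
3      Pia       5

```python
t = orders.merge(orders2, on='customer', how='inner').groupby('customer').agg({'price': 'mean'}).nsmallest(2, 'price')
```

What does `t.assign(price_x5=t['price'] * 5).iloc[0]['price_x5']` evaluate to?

390.0

merge on 'customer' (how='inner') → 7 rows:
   price  ship_days   item customer  rating
0    127         11  chair      Yui       3
1     78          5  chair     Nora       5
2    155         13  chair      Cal       4
3    225          7    mug      Yui       3
4    282          5    mug      Yui       3
5    149          1    mug      Pia       5
6     78          9    mug      Cal       4
group by customer, mean of price:
               price
customer            
Cal       116.500000
Nora       78.000000
Pia       149.000000
Yui       211.333333
take 2 rows with smallest price:
          price
customer       
Nora       78.0
Cal       116.5
add column price_x5 = t['price'] * 5:
          price  price_x5
customer                 
Nora       78.0     390.0
Cal       116.5     582.5
Hence 390.0.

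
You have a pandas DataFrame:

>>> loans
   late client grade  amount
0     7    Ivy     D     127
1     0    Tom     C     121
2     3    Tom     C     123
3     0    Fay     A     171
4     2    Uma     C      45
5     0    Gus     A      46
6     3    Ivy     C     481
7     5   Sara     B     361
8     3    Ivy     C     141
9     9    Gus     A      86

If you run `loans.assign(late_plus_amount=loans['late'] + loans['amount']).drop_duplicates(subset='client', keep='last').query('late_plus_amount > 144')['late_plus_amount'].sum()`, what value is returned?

add column late_plus_amount = loans['late'] + loans['amount']:
   late client grade  amount  late_plus_amount
0     7    Ivy     D     127               134
1     0    Tom     C     121               121
2     3    Tom     C     123               126
3     0    Fay     A     171               171
4     2    Uma     C      45                47
5     0    Gus     A      46                46
6     3    Ivy     C     481               484
7     5   Sara     B     361               366
8     3    Ivy     C     141               144
9     9    Gus     A      86                95
drop duplicate client (keep=last):
   late client grade  amount  late_plus_amount
2     3    Tom     C     123               126
3     0    Fay     A     171               171
4     2    Uma     C      45                47
7     5   Sara     B     361               366
8     3    Ivy     C     141               144
9     9    Gus     A      86                95
filter rows where late_plus_amount > 144:
   late client grade  amount  late_plus_amount
3     0    Fay     A     171               171
7     5   Sara     B     361               366
Reading off the sum of column 'late_plus_amount', we get 537.

537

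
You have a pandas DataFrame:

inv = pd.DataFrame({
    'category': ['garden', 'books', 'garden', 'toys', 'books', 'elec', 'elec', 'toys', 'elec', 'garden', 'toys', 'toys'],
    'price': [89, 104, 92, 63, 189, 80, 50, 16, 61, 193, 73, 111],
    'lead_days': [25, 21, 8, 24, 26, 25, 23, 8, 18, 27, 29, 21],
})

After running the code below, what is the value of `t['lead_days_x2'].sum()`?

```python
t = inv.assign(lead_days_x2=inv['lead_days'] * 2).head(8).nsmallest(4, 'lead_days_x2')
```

120

add column lead_days_x2 = inv['lead_days'] * 2:
   category  price  lead_days  lead_days_x2
0    garden     89         25            50
1     books    104         21            42
2    garden     92          8            16
3      toys     63         24            48
4     books    189         26            52
5      elec     80         25            50
6      elec     50         23            46
7      toys     16          8            16
8      elec     61         18            36
9    garden    193         27            54
10     toys     73         29            58
11     toys    111         21            42
take first 8 rows:
  category  price  lead_days  lead_days_x2
0   garden     89         25            50
1    books    104         21            42
2   garden     92          8            16
3     toys     63         24            48
4    books    189         26            52
5     elec     80         25            50
6     elec     50         23            46
7     toys     16          8            16
take 4 rows with smallest lead_days_x2:
  category  price  lead_days  lead_days_x2
2   garden     92          8            16
7     toys     16          8            16
1    books    104         21            42
6     elec     50         23            46
Then the sum of column 'lead_days_x2': 120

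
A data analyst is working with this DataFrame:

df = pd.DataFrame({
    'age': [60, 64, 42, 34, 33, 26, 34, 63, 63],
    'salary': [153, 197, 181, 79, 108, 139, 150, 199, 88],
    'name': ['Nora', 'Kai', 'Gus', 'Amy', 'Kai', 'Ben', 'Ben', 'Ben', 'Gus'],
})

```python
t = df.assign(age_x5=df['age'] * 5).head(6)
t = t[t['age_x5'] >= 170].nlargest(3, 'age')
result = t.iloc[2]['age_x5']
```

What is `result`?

210

add column age_x5 = df['age'] * 5:
   age  salary  name  age_x5
0   60     153  Nora     300
1   64     197   Kai     320
2   42     181   Gus     210
3   34      79   Amy     170
4   33     108   Kai     165
5   26     139   Ben     130
6   34     150   Ben     170
7   63     199   Ben     315
8   63      88   Gus     315
take first 6 rows:
   age  salary  name  age_x5
0   60     153  Nora     300
1   64     197   Kai     320
2   42     181   Gus     210
3   34      79   Amy     170
4   33     108   Kai     165
5   26     139   Ben     130
filter rows where age_x5 >= 170:
   age  salary  name  age_x5
0   60     153  Nora     300
1   64     197   Kai     320
2   42     181   Gus     210
3   34      79   Amy     170
take 3 rows with largest age:
   age  salary  name  age_x5
1   64     197   Kai     320
0   60     153  Nora     300
2   42     181   Gus     210
The value at position 2, column 'age_x5' is 210.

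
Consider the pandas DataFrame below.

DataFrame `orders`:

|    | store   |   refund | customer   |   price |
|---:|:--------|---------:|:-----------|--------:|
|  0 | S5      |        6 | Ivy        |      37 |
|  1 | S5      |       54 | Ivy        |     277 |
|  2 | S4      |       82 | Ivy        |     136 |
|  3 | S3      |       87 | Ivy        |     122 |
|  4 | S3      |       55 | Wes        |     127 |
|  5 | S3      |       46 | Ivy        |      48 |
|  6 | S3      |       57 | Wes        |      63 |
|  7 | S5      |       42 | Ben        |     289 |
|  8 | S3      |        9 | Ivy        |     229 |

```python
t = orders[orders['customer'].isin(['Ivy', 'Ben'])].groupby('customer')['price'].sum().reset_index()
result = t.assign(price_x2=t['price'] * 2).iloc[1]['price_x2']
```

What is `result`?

filter rows where customer in ['Ivy', 'Ben']:
  store  refund customer  price
0    S5       6      Ivy     37
1    S5      54      Ivy    277
2    S4      82      Ivy    136
3    S3      87      Ivy    122
5    S3      46      Ivy     48
7    S5      42      Ben    289
8    S3       9      Ivy    229
group by customer, sum of price:
customer
Ben    289
Ivy    849
Name: price, dtype: int64
reset_index():
  customer  price
0      Ben    289
1      Ivy    849
add column price_x2 = t['price'] * 2:
  customer  price  price_x2
0      Ben    289       578
1      Ivy    849      1698
So iloc[1]['price_x2'] = 1698.

1698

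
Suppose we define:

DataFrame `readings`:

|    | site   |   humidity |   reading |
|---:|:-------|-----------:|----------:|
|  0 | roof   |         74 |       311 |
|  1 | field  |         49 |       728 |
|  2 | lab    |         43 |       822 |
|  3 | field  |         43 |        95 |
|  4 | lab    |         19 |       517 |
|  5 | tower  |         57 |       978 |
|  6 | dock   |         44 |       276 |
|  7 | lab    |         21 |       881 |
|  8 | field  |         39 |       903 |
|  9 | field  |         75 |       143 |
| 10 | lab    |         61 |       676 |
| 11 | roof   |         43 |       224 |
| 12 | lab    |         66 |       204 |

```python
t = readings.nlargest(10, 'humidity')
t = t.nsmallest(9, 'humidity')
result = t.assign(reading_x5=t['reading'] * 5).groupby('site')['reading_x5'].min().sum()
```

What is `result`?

take 10 rows with largest humidity:
     site  humidity  reading
9   field        75      143
0    roof        74      311
12    lab        66      204
10    lab        61      676
5   tower        57      978
1   field        49      728
6    dock        44      276
2     lab        43      822
3   field        43       95
11   roof        43      224
take 9 rows with smallest humidity:
     site  humidity  reading
2     lab        43      822
3   field        43       95
11   roof        43      224
6    dock        44      276
1   field        49      728
5   tower        57      978
10    lab        61      676
12    lab        66      204
0    roof        74      311
add column reading_x5 = t['reading'] * 5:
     site  humidity  reading  reading_x5
2     lab        43      822        4110
3   field        43       95         475
11   roof        43      224        1120
6    dock        44      276        1380
1   field        49      728        3640
5   tower        57      978        4890
10    lab        61      676        3380
12    lab        66      204        1020
0    roof        74      311        1555
group by site, min of reading_x5:
site
dock     1380
field     475
lab      1020
roof     1120
tower    4890
Name: reading_x5, dtype: int64
sum of the resulting series → 8885

8885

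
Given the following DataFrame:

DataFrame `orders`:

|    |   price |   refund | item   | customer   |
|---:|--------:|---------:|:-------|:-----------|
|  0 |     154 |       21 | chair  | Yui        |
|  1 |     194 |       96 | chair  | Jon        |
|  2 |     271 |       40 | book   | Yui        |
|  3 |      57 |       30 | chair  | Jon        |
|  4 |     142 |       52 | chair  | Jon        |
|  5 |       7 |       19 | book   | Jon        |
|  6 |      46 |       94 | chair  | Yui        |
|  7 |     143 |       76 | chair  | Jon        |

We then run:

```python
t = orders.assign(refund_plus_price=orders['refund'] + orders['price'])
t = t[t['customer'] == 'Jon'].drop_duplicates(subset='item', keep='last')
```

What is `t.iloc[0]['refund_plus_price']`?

26

add column refund_plus_price = orders['refund'] + orders['price']:
   price  refund   item customer  refund_plus_price
0    154      21  chair      Yui                175
1    194      96  chair      Jon                290
2    271      40   book      Yui                311
3     57      30  chair      Jon                 87
4    142      52  chair      Jon                194
5      7      19   book      Jon                 26
6     46      94  chair      Yui                140
7    143      76  chair      Jon                219
filter rows where customer == 'Jon':
   price  refund   item customer  refund_plus_price
1    194      96  chair      Jon                290
3     57      30  chair      Jon                 87
4    142      52  chair      Jon                194
5      7      19   book      Jon                 26
7    143      76  chair      Jon                219
drop duplicate item (keep=last):
   price  refund   item customer  refund_plus_price
5      7      19   book      Jon                 26
7    143      76  chair      Jon                219
The value at position 0, column 'refund_plus_price' is 26.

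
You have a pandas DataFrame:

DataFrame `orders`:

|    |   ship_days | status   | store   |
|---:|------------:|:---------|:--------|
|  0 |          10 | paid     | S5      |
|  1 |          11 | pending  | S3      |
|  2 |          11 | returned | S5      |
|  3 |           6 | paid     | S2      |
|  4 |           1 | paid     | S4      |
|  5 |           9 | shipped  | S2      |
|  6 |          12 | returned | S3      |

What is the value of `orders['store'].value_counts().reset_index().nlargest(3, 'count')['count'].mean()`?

2.0

value_counts of store:
store
S5    2
S3    2
S2    2
S4    1
Name: count, dtype: int64
reset_index():
  store  count
0    S5      2
1    S3      2
2    S2      2
3    S4      1
take 3 rows with largest count:
  store  count
0    S5      2
1    S3      2
2    S2      2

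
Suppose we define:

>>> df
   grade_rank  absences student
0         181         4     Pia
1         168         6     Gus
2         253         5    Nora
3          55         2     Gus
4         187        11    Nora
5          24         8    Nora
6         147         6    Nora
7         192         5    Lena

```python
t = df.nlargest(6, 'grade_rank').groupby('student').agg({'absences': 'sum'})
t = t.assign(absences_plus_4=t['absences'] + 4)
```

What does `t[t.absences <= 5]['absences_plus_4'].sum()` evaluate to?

17

take 6 rows with largest grade_rank:
   grade_rank  absences student
2         253         5    Nora
7         192         5    Lena
4         187        11    Nora
0         181         4     Pia
1         168         6     Gus
6         147         6    Nora
group by student, sum of absences:
         absences
student          
Gus             6
Lena            5
Nora           22
Pia             4
add column absences_plus_4 = t['absences'] + 4:
         absences  absences_plus_4
student                           
Gus             6               10
Lena            5                9
Nora           22               26
Pia             4                8
filter rows where absences <= 5:
         absences  absences_plus_4
student                           
Lena            5                9
Pia             4                8
sum of column 'absences_plus_4' → 17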